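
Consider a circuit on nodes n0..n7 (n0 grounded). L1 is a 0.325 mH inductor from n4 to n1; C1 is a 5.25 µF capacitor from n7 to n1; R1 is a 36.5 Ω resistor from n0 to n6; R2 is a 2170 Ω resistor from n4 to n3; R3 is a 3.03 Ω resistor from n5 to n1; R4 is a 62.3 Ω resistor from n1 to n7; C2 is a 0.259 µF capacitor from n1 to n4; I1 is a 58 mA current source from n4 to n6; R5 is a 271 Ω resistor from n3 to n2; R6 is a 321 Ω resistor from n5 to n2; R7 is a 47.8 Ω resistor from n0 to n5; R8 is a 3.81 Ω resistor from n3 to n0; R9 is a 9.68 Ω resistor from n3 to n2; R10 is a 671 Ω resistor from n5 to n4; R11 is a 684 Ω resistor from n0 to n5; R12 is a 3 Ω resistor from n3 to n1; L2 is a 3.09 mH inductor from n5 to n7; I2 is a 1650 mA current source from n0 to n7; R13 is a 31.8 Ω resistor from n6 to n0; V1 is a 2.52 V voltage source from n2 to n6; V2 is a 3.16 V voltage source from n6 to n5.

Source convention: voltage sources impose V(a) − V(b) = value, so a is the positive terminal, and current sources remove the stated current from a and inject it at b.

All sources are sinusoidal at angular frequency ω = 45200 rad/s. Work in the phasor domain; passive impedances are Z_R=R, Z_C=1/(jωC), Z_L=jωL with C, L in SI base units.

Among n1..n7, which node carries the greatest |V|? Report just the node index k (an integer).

Element admittances at ω=45200 rad/s:
  Y(L1) = 0.000-0.06807j S between n4,n1
  Y(C1) = 0.000+0.2373j S between n7,n1
  Y(R1) = 0.02740+0.000j S between n0,n6
  Y(R2) = 0.0004608+0.000j S between n4,n3
  Y(R3) = 0.3300+0.000j S between n5,n1
  Y(R4) = 0.01605+0.000j S between n1,n7
  Y(C2) = 0.000+0.01171j S between n1,n4
  I1: injects 0.058 A into n6 (from n4)
  Y(R5) = 0.003690+0.000j S between n3,n2
  Y(R6) = 0.003115+0.000j S between n5,n2
  Y(R7) = 0.02092+0.000j S between n0,n5
  Y(R8) = 0.2625+0.000j S between n3,n0
  Y(R9) = 0.1033+0.000j S between n3,n2
  Y(R10) = 0.001490+0.000j S between n5,n4
  Y(R11) = 0.001462+0.000j S between n0,n5
  Y(R12) = 0.3333+0.000j S between n3,n1
  Y(L2) = 0.000-0.007160j S between n5,n7
  I2: injects 1.65 A into n7 (from n0)
  Y(R13) = 0.03145+0.000j S between n6,n0
  V1: constraint V(n2)−V(n6) = 2.52
  V2: constraint V(n6)−V(n5) = 3.16
Assemble and solve the 9×9 MNA system:
  V(n1)=6.484+0.03089j  V(n2)=9.225-0.03017j  V(n3)=4.481+0.009338j  V(n4)=6.447-1.091j  V(n5)=3.545-0.03017j  V(n6)=6.705-0.03017j  V(n7)=7.072-7.096j
  i(V1)=-0.5253+0.004228j  i(V2)=-0.8619+0.006003j

7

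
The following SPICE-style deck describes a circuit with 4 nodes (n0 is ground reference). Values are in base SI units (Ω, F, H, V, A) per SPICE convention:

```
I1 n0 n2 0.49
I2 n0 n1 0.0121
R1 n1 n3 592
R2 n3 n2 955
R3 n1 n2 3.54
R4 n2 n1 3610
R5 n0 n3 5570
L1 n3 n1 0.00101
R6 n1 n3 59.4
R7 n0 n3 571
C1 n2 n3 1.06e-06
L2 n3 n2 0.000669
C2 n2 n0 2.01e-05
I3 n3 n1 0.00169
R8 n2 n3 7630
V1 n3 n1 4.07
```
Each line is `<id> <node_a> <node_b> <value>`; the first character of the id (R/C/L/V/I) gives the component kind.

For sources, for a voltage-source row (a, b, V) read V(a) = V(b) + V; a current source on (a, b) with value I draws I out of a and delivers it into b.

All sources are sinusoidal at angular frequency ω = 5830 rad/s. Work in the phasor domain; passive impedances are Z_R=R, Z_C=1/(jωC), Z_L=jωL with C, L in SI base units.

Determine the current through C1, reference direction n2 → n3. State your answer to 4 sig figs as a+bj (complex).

0.01256-0.01415j A

MNA unknowns: 3 node voltages V₁..V_3 plus 1 source current (V1)
I1: z[0]−=0.49, z[2]+=0.49
I2: z[0]−=0.0121, z[1]+=0.0121
R1: Y=0.001689+0.000j on G[1,3]
R2: Y=0.001047+0.000j on G[3,2]
R3: Y=0.2825+0.000j on G[1,2]
R4: Y=0.0002770+0.000j on G[2,1]
R5: Y=0.0001795+0.000j on G[0,3]
L1: Y=0.000-0.1698j on G[3,1]
R6: Y=0.01684+0.000j on G[1,3]
R7: Y=0.001751+0.000j on G[0,3]
C1: Y=0.000+0.006180j on G[2,3]
L2: Y=0.000-0.2564j on G[3,2]
C2: Y=0.000+0.1172j on G[2,0]
I3: z[3]−=0.00169, z[1]+=0.00169
R8: Y=0.0001311+0.000j on G[2,3]
V1: row V3−V1=4.07, i_V1 at 3,1
solve → V1=-1.744-2.214j, V2=0.03648-4.246j, V3=2.326-2.214j
aux → i_V1=-0.5928+1.266j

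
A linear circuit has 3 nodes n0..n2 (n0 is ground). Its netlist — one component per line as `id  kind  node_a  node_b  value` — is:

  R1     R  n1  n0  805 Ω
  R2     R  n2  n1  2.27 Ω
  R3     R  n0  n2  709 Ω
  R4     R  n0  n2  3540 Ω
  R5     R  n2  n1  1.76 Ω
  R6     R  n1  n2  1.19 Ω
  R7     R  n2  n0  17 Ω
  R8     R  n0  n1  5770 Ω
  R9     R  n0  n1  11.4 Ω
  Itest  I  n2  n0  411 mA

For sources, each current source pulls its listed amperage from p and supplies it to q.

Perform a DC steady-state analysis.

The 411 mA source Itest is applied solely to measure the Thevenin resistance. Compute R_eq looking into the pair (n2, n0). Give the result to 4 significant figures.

R_eq = 6.870 Ω

Element admittances at DC:
  Y(R1) = 0.001242 S between n1,n0
  Y(R2) = 0.4405 S between n2,n1
  Y(R3) = 0.001410 S between n0,n2
  Y(R4) = 0.0002825 S between n0,n2
  Y(R5) = 0.5682 S between n2,n1
  Y(R6) = 0.8403 S between n1,n2
  Y(R7) = 0.05882 S between n2,n0
  Y(R8) = 0.0001733 S between n0,n1
  Y(R9) = 0.08772 S between n0,n1
  Itest: injects 0.411 A into n0 (from n2)
Assemble and solve the 2×2 MNA system:
  V(n1)=-2.694  V(n2)=-2.824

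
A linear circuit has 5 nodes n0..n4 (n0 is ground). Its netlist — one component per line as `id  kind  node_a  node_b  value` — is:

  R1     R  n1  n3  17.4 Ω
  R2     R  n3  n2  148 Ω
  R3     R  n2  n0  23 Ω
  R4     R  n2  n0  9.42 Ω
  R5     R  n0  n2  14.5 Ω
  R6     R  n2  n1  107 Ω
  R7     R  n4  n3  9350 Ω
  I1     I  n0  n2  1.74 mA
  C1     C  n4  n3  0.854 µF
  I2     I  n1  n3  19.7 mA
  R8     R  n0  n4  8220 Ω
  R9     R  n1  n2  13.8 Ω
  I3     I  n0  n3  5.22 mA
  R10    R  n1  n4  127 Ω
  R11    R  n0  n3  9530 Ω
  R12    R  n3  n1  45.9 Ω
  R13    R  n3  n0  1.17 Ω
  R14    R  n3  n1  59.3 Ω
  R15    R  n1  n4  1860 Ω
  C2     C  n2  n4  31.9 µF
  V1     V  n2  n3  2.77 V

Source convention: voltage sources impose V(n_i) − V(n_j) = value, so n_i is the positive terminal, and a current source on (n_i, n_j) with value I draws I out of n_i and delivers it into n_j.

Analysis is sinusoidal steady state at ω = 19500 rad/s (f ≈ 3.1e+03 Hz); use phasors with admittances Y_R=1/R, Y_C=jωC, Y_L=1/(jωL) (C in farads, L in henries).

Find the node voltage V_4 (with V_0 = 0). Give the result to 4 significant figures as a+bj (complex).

2.140+0.02016j V

Apply KCL at each of the 4 non-ground nodes and solve the resulting linear system.
Node n1: branches {R1, R6, I2, R9, R10, R12, R14, R15} → V_1 = 0.6743+0.0009077j
Node n2: branches {R2, R3, R4, R5, R6, I1, R9, C2, V1} → V_2 = 2.212-2.284e-06j
Node n3: branches {R1, R2, R7, C1, I2, I3, R11, R12, R13, R14, V1} → V_3 = -0.5579-2.284e-06j
Node n4: branches {R7, C1, R8, R10, R15, C2} → V_4 = 2.140+0.02016j
Source currents: i(V1)=-0.6389-0.04501j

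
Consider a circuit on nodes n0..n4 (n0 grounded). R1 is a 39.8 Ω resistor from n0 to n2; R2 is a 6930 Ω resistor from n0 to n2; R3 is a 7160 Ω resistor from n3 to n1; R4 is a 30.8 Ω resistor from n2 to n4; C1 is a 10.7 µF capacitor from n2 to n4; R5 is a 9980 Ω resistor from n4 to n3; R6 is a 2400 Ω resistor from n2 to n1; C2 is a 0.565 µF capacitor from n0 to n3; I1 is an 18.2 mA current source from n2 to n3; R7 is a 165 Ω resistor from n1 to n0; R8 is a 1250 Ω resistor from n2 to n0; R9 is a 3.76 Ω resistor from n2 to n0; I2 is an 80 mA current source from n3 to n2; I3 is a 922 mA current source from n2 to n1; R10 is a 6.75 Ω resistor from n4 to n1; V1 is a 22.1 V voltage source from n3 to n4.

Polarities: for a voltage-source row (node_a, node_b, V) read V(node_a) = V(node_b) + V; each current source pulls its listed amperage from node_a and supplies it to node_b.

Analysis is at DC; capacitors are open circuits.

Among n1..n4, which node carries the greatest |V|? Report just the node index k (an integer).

Element admittances at DC:
  Y(R1) = 0.02513 S between n0,n2
  Y(R2) = 0.0001443 S between n0,n2
  Y(R3) = 0.0001397 S between n3,n1
  Y(R4) = 0.03247 S between n2,n4
  Y(C1) = 0.000 S between n2,n4
  Y(R5) = 0.0001002 S between n4,n3
  Y(R6) = 0.0004167 S between n2,n1
  Y(C2) = 0.000 S between n0,n3
  I1: injects 0.0182 A into n3 (from n2)
  Y(R7) = 0.006061 S between n1,n0
  Y(R8) = 0.0008000 S between n2,n0
  Y(R9) = 0.2660 S between n2,n0
  I2: injects 0.08 A into n2 (from n3)
  I3: injects 0.922 A into n1 (from n2)
  Y(R10) = 0.1481 S between n4,n1
  V1: constraint V(n3)−V(n4) = 22.1
Assemble and solve the 5×5 MNA system:
  V(n1)=25.89  V(n2)=-0.5373  V(n3)=42.88  V(n4)=20.78
  i(V1)=-0.06639

3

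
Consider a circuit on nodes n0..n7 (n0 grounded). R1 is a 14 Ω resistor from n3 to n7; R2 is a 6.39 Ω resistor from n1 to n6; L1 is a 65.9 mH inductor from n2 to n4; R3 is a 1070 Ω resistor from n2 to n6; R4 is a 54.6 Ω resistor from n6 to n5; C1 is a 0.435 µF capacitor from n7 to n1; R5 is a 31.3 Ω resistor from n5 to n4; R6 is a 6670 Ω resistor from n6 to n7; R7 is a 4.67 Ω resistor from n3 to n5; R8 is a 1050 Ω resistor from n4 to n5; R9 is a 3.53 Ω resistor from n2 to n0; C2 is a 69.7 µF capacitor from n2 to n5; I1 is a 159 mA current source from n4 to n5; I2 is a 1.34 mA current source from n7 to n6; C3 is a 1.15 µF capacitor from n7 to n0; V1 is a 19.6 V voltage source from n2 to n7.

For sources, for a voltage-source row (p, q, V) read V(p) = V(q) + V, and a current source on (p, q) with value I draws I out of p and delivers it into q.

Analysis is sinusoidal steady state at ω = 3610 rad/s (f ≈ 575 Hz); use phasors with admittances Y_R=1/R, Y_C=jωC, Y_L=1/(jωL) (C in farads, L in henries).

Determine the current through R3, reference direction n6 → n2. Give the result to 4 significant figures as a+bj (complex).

-0.0008740+0.002102j A

Element admittances at ω=3610 rad/s:
  Y(R1) = 0.07143+0.000j S between n3,n7
  Y(R2) = 0.1565+0.000j S between n1,n6
  Y(L1) = 0.000-0.004203j S between n2,n4
  Y(R3) = 0.0009346+0.000j S between n2,n6
  Y(R4) = 0.01832+0.000j S between n6,n5
  Y(C1) = 0.000+0.001570j S between n7,n1
  Y(R5) = 0.03195+0.000j S between n5,n4
  Y(R6) = 0.0001499+0.000j S between n6,n7
  Y(R7) = 0.2141+0.000j S between n3,n5
  Y(R8) = 0.0009524+0.000j S between n4,n5
  Y(R9) = 0.2833+0.000j S between n2,n0
  Y(C2) = 0.000+0.2516j S between n2,n5
  I1: injects 0.159 A into n5 (from n4)
  I2: injects 0.00134 A into n6 (from n7)
  Y(C3) = 0.000+0.004151j S between n7,n0
  V1: constraint V(n2)−V(n7) = 19.6
Assemble and solve the 8×8 MNA system:
  V(n1)=-0.9103+2.349j  V(n2)=0.004208+0.2872j  V(n3)=-5.708+3.275j  V(n4)=-6.315+3.465j  V(n5)=-1.076+4.272j  V(n6)=-0.9310+2.537j  V(n7)=-19.60+0.2872j
  i(V1)=-0.9914-0.3245j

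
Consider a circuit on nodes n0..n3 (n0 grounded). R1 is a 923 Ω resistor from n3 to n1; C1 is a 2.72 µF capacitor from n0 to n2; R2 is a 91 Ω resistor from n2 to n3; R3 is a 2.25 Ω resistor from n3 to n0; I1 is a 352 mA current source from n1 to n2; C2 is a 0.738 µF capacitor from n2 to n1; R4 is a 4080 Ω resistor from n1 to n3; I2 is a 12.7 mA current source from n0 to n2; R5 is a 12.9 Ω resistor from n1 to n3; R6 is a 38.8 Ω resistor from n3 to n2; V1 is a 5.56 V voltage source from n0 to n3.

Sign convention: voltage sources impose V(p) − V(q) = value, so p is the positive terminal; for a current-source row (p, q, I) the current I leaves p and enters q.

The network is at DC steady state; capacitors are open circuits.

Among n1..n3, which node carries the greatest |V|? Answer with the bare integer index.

1

MNA unknowns: 3 node voltages V₁..V_3 plus 1 source current (V1)
R1: Y=0.001083 on G[3,1]
C1: Y=0.000 on G[0,2]
R2: Y=0.01099 on G[2,3]
R3: Y=0.4444 on G[3,0]
I1: z[1]−=0.352, z[2]+=0.352
C2: Y=0.000 on G[2,1]
R4: Y=0.0002451 on G[1,3]
I2: z[0]−=0.0127, z[2]+=0.0127
R5: Y=0.07752 on G[1,3]
R6: Y=0.02577 on G[3,2]
V1: row V0−V3=5.56, i_V1 at 0,3
solve → V1=-10.02, V2=4.361, V3=-5.560
aux → i_V1=-2.484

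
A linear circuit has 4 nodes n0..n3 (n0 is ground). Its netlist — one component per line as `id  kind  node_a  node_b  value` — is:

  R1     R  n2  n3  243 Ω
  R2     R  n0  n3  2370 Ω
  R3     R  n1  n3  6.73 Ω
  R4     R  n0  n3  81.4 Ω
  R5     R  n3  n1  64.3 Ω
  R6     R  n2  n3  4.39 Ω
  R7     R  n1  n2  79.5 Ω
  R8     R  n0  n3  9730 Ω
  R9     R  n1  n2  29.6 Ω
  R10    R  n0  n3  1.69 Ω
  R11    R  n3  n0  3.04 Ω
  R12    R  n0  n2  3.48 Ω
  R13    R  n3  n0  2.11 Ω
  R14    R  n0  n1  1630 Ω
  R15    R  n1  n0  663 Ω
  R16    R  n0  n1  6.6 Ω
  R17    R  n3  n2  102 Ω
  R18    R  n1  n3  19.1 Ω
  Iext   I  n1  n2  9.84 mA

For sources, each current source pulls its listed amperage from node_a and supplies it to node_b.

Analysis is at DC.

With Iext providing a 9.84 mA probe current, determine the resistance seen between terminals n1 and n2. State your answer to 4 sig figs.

Element admittances at DC:
  Y(R1) = 0.004115 S between n2,n3
  Y(R2) = 0.0004219 S between n0,n3
  Y(R3) = 0.1486 S between n1,n3
  Y(R4) = 0.01229 S between n0,n3
  Y(R5) = 0.01555 S between n3,n1
  Y(R6) = 0.2278 S between n2,n3
  Y(R7) = 0.01258 S between n1,n2
  Y(R8) = 0.0001028 S between n0,n3
  Y(R9) = 0.03378 S between n1,n2
  Y(R10) = 0.5917 S between n0,n3
  Y(R11) = 0.3289 S between n3,n0
  Y(R12) = 0.2874 S between n0,n2
  Y(R13) = 0.4739 S between n3,n0
  Y(R14) = 0.0006135 S between n0,n1
  Y(R15) = 0.001508 S between n1,n0
  Y(R16) = 0.1515 S between n0,n1
  Y(R17) = 0.009804 S between n3,n2
  Y(R18) = 0.05236 S between n1,n3
  Iext: injects 0.00984 A into n2 (from n1)
Assemble and solve the 3×3 MNA system:
  V(n1)=-0.02228  V(n2)=0.01504  V(n3)=-0.0006377

R_eq = 3.793 Ω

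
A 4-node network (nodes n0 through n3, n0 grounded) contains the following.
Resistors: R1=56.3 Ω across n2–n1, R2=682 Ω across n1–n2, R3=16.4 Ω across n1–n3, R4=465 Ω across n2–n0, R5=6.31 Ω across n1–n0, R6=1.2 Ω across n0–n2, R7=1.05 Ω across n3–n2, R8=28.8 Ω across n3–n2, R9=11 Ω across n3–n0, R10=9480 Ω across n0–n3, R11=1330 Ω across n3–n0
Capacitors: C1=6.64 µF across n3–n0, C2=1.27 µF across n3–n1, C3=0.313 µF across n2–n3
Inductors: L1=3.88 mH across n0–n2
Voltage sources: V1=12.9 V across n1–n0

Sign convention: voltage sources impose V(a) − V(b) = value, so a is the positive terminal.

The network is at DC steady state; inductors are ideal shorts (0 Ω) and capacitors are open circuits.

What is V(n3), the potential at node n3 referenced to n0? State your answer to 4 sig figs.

0.6901 V

Element admittances at DC:
  Y(R1) = 0.01776 S between n2,n1
  Y(R2) = 0.001466 S between n1,n2
  Y(R3) = 0.06098 S between n1,n3
  Y(R4) = 0.002151 S between n2,n0
  Y(R5) = 0.1585 S between n1,n0
  Y(R6) = 0.8333 S between n0,n2
  Y(C1) = 0.000 S between n3,n0
  Y(C2) = 0.000 S between n3,n1
  Y(R7) = 0.9524 S between n3,n2
  Y(R8) = 0.03472 S between n3,n2
  L1: short n0↔n2 (DC inductor)
  Y(R9) = 0.09091 S between n3,n0
  Y(R10) = 0.0001055 S between n0,n3
  Y(R11) = 0.0007519 S between n3,n0
  Y(C3) = 0.000 S between n2,n3
  V1: constraint V(n1)−V(n0) = 12.9
Assemble and solve the 5×5 MNA system:
  V(n1)=12.90  V(n2)=0.000  V(n3)=0.6901
  i(L1)=-0.9292  i(V1)=-3.037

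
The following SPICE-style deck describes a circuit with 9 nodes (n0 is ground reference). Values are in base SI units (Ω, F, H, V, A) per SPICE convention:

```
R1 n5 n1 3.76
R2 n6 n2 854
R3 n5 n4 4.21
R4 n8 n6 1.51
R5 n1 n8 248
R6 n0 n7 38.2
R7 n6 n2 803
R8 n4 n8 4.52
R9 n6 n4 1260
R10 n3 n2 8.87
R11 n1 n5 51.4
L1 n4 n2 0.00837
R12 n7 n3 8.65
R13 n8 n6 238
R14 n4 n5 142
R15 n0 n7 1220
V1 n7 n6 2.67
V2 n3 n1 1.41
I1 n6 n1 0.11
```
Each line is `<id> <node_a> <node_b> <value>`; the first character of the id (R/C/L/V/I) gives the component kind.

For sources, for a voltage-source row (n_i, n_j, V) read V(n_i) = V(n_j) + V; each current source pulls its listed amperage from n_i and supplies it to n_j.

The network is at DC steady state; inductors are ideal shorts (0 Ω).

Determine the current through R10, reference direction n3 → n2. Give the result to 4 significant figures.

Apply KCL at each of the 8 non-ground nodes and solve the resulting linear system.
Node n1: branches {R1, R5, R11, V2, I1} → V_1 = -1.796
Node n2: branches {R2, R7, R10, L1} → V_2 = -1.768
Node n3: branches {R10, R12, V2} → V_3 = -0.3863
Node n4: branches {R3, R8, R9, L1, R14} → V_4 = -1.768
Node n5: branches {R1, R3, R11, R14} → V_5 = -1.783
Node n6: branches {R2, R4, R7, R9, R13, V1, I1} → V_6 = -2.670
Node n7: branches {R6, R12, R15, V1} → V_7 = 0.000
Node n8: branches {R4, R5, R8, R13} → V_8 = -2.442
Source currents: i(L1)=-0.1536, i(V1)=-0.04466, i(V2)=-0.1111

0.1558 A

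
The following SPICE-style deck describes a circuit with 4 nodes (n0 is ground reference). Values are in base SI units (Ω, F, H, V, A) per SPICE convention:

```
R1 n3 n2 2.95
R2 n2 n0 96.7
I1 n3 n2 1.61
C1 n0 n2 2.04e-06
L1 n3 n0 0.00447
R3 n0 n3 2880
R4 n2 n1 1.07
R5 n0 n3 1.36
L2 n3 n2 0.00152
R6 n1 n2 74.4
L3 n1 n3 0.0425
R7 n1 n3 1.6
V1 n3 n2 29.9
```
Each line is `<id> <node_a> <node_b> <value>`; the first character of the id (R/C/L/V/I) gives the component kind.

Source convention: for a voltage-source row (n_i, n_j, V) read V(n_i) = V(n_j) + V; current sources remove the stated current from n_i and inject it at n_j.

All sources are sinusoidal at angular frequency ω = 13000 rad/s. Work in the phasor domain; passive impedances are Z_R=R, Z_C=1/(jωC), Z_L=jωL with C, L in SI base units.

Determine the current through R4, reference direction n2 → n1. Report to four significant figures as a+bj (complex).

MNA unknowns: 3 node voltages V₁..V_3 plus 1 source current (V1)
R1: Y=0.3390+0.000j on G[3,2]
R2: Y=0.01034+0.000j on G[2,0]
I1: z[3]−=1.61, z[2]+=1.61
C1: Y=0.000+0.02652j on G[0,2]
L1: Y=0.000-0.01721j on G[3,0]
R3: Y=0.0003472+0.000j on G[0,3]
R4: Y=0.9346+0.000j on G[2,1]
R5: Y=0.7353+0.000j on G[0,3]
L2: Y=0.000-0.05061j on G[3,2]
R6: Y=0.01344+0.000j on G[1,2]
L3: Y=0.000-0.001810j on G[1,3]
R7: Y=0.6250+0.000j on G[1,3]
V1: row V3−V2=29.9, i_V1 at 3,2
solve → V1=-17.59+1.037j, V2=-29.47+1.058j, V3=0.4277+1.058j
aux → i_V1=-23.34+0.7621j

-11.10+0.01938j A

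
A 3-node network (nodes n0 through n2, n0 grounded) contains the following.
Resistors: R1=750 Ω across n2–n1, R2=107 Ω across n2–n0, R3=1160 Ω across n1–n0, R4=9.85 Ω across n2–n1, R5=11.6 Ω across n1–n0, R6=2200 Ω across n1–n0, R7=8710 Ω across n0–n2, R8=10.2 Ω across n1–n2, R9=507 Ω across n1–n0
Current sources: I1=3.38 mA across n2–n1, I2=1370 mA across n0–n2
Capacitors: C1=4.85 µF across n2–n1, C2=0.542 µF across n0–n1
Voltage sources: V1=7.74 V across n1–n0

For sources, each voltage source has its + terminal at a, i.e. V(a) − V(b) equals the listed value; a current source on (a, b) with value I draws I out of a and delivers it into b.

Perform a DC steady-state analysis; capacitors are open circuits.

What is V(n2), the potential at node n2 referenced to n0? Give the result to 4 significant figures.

MNA unknowns: 2 node voltages V₁..V_2 plus 1 source current (V1)
R1: Y=0.001333 on G[2,1]
I1: z[2]−=0.00338, z[1]+=0.00338
R2: Y=0.009346 on G[2,0]
R3: Y=0.0008621 on G[1,0]
R4: Y=0.1015 on G[2,1]
C1: Y=0.000 on G[2,1]
R5: Y=0.08621 on G[1,0]
R6: Y=0.0004545 on G[1,0]
R7: Y=0.0001148 on G[0,2]
I2: z[0]−=1.37, z[2]+=1.37
R8: Y=0.09804 on G[1,2]
C2: Y=0.000 on G[0,1]
R9: Y=0.001972 on G[1,0]
V1: row V1−V0=7.74, i_V1 at 1,0
solve → V1=7.740, V2=13.89
aux → i_V1=0.5459

13.89 V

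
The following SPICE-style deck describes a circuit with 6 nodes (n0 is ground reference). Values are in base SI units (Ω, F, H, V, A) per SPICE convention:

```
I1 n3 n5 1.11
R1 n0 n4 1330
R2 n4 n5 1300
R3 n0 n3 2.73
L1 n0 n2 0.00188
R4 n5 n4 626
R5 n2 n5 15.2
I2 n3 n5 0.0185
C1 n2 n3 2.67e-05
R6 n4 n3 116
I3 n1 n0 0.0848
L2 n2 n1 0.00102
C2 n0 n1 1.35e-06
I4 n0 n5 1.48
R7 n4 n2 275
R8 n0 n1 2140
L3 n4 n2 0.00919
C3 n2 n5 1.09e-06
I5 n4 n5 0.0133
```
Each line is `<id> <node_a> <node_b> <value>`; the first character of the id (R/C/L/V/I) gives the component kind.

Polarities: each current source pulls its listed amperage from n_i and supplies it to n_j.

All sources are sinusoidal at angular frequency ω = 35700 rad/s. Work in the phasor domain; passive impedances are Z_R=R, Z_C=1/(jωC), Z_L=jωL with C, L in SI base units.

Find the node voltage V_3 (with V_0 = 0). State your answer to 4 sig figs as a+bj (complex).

4.713+1.127j V

MNA unknowns: 5 node voltages V₁..V_5
I1: z[3]−=1.11, z[5]+=1.11
R1: Y=0.0007519+0.000j on G[0,4]
R2: Y=0.0007692+0.000j on G[4,5]
R3: Y=0.3663+0.000j on G[0,3]
L1: Y=0.000-0.01490j on G[0,2]
R4: Y=0.001597+0.000j on G[5,4]
R5: Y=0.06579+0.000j on G[2,5]
I2: z[3]−=0.0185, z[5]+=0.0185
C1: Y=0.000+0.9532j on G[2,3]
R6: Y=0.008621+0.000j on G[4,3]
I3: z[1]−=0.0848, z[0]+=0.0848
L2: Y=0.000-0.02746j on G[2,1]
C2: Y=0.000+0.04820j on G[0,1]
I4: z[0]−=1.48, z[5]+=1.48
R7: Y=0.003636+0.000j on G[4,2]
R8: Y=0.0004673+0.000j on G[0,1]
L3: Y=0.000-0.003048j on G[4,2]
C3: Y=0.000+0.03891j on G[2,5]
I5: z[4]−=0.0133, z[5]+=0.0133
solve → V1=-6.997+6.363j, V2=5.174-1.835j, V3=4.713+1.127j, V4=8.312-2.020j, V5=34.26-18.45j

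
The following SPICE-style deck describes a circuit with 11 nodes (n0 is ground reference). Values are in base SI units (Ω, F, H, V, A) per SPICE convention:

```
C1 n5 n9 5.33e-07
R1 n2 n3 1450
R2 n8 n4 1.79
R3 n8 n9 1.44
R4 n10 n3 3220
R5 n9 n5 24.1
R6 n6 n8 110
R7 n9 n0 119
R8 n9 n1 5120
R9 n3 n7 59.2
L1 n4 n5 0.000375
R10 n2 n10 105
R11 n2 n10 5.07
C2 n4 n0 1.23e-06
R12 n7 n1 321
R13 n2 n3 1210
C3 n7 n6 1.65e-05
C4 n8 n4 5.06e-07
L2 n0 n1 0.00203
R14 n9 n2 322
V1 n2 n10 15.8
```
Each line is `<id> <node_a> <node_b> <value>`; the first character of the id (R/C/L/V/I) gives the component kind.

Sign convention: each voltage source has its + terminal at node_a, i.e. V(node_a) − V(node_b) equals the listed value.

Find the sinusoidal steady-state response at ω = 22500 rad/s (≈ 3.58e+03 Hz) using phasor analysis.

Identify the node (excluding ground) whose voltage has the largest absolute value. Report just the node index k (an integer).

10

Element admittances at ω=22500 rad/s:
  Y(C1) = 0.000+0.01199j S between n5,n9
  Y(R1) = 0.0006897+0.000j S between n2,n3
  Y(R2) = 0.5587+0.000j S between n8,n4
  Y(R3) = 0.6944+0.000j S between n8,n9
  Y(R4) = 0.0003106+0.000j S between n10,n3
  Y(R5) = 0.04149+0.000j S between n9,n5
  Y(R6) = 0.009091+0.000j S between n6,n8
  Y(R7) = 0.008403+0.000j S between n9,n0
  Y(R8) = 0.0001953+0.000j S between n9,n1
  Y(R9) = 0.01689+0.000j S between n3,n7
  Y(L1) = 0.000-0.1185j S between n4,n5
  Y(R10) = 0.009524+0.000j S between n2,n10
  Y(R11) = 0.1972+0.000j S between n2,n10
  Y(C2) = 0.000+0.02768j S between n4,n0
  Y(R12) = 0.003115+0.000j S between n7,n1
  Y(R13) = 0.0008264+0.000j S between n2,n3
  Y(C3) = 0.000+0.3713j S between n7,n6
  Y(C4) = 0.000+0.01138j S between n8,n4
  Y(L2) = 0.000-0.02189j S between n0,n1
  Y(R14) = 0.003106+0.000j S between n9,n2
  V1: constraint V(n2)−V(n10) = 15.8
Assemble and solve the 11×11 MNA system:
  V(n1)=-0.001620-0.03007j  V(n2)=0.8633-0.02011j  V(n3)=-0.3706-0.01936j  V(n4)=0.004959-0.02102j  V(n5)=0.004925-0.01944j  V(n6)=-0.2135-0.02464j  V(n7)=-0.2136-0.01928j  V(n8)=0.005671-0.02080j  V(n9)=0.009108-0.02055j  V(n10)=-14.94-0.02011j
  i(V1)=-3.271-2.337e-07j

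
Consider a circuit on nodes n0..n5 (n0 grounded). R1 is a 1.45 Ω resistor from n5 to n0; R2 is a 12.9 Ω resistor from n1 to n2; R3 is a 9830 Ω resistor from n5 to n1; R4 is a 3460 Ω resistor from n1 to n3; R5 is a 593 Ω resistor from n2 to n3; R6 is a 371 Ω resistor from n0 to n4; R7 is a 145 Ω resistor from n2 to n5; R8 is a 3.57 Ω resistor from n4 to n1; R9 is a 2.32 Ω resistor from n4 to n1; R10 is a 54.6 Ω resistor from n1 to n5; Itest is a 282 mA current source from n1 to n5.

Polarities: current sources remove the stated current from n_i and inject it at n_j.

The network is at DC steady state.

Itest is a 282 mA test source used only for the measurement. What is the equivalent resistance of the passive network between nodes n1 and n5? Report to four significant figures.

Element admittances at DC:
  Y(R1) = 0.6897 S between n5,n0
  Y(R2) = 0.07752 S between n1,n2
  Y(R3) = 0.0001017 S between n5,n1
  Y(R4) = 0.0002890 S between n1,n3
  Y(R5) = 0.001686 S between n2,n3
  Y(R6) = 0.002695 S between n0,n4
  Y(R7) = 0.006897 S between n2,n5
  Y(R8) = 0.2801 S between n4,n1
  Y(R9) = 0.4310 S between n4,n1
  Y(R10) = 0.01832 S between n1,n5
  Itest: injects 0.282 A into n5 (from n1)
Assemble and solve the 5×5 MNA system:
  V(n1)=-10.24  V(n2)=-9.405  V(n3)=-9.527  V(n4)=-10.20  V(n5)=0.03988

R_eq = 36.46 Ω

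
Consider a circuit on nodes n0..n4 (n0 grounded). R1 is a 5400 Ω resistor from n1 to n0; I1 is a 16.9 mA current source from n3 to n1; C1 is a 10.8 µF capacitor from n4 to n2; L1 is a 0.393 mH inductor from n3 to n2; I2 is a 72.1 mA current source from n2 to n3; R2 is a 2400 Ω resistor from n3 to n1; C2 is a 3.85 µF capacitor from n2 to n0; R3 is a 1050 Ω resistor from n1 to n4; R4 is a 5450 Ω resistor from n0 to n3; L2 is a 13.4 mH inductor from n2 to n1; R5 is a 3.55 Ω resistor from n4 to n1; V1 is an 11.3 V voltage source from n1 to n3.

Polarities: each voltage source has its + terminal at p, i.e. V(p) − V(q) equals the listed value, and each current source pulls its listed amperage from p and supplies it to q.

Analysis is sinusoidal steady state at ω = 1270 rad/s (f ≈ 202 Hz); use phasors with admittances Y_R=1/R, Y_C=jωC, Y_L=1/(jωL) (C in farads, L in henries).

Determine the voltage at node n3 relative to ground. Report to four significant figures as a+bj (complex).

Apply KCL at each of the 4 non-ground nodes and solve the resulting linear system.
Node n1: branches {R1, I1, R2, R3, L2, R5, V1} → V_1 = 11.02+0.4374j
Node n2: branches {C1, L1, I2, C2, L2} → V_2 = -0.03298+0.4067j
Node n3: branches {I1, L1, I2, R2, R4, V1} → V_3 = -0.2815+0.4374j
Node n4: branches {C1, R3, R5} → V_4 = 10.99-0.09772j
Source currents: i(V1)=0.001431+0.4981j

-0.2815+0.4374j V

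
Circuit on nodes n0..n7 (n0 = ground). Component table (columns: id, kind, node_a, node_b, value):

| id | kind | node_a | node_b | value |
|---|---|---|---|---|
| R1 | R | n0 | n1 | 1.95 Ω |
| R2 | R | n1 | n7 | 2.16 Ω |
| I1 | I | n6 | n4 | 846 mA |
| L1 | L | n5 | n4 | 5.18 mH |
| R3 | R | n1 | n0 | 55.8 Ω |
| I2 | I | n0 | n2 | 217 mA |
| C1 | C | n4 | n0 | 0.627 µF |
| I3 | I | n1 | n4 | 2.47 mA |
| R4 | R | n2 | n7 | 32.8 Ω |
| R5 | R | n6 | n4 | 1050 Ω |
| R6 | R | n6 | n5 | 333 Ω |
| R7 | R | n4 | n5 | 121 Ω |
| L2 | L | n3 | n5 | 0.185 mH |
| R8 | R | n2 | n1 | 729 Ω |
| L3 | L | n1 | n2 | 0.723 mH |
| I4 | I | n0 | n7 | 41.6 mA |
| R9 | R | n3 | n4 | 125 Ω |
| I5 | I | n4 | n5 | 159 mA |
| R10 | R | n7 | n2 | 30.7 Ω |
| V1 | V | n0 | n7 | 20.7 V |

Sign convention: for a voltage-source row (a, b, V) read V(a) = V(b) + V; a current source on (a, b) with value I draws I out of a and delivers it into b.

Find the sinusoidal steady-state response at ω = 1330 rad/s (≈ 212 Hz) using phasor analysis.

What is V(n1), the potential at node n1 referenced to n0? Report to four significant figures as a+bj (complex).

-10.10+0.02581j V

Element admittances at ω=1330 rad/s:
  Y(R1) = 0.5128+0.000j S between n0,n1
  Y(R2) = 0.4630+0.000j S between n1,n7
  I1: injects 0.846 A into n4 (from n6)
  Y(L1) = 0.000-0.1452j S between n5,n4
  Y(R3) = 0.01792+0.000j S between n1,n0
  I2: injects 0.217 A into n2 (from n0)
  Y(C1) = 0.000+0.0008339j S between n4,n0
  I3: injects 0.00247 A into n4 (from n1)
  Y(R4) = 0.03049+0.000j S between n2,n7
  Y(R5) = 0.0009524+0.000j S between n6,n4
  Y(R6) = 0.003003+0.000j S between n6,n5
  Y(R7) = 0.008264+0.000j S between n4,n5
  Y(L2) = 0.000-4.064j S between n3,n5
  Y(R8) = 0.001372+0.000j S between n2,n1
  Y(L3) = 0.000-1.040j S between n1,n2
  I4: injects 0.0416 A into n7 (from n0)
  Y(R9) = 0.008000+0.000j S between n3,n4
  I5: injects 0.159 A into n5 (from n4)
  Y(R10) = 0.03257+0.000j S between n7,n2
  V1: constraint V(n0)−V(n7) = 20.7
Assemble and solve the 8×8 MNA system:
  V(n1)=-10.10+0.02581j  V(n2)=-10.12-0.4068j  V(n3)=-0.3908-6.245j  V(n4)=0.000-2.962j  V(n5)=-0.3843-6.246j  V(n6)=-214.2-5.455j  V(n7)=-20.70+0.000j
  i(V1)=-5.616+0.01370j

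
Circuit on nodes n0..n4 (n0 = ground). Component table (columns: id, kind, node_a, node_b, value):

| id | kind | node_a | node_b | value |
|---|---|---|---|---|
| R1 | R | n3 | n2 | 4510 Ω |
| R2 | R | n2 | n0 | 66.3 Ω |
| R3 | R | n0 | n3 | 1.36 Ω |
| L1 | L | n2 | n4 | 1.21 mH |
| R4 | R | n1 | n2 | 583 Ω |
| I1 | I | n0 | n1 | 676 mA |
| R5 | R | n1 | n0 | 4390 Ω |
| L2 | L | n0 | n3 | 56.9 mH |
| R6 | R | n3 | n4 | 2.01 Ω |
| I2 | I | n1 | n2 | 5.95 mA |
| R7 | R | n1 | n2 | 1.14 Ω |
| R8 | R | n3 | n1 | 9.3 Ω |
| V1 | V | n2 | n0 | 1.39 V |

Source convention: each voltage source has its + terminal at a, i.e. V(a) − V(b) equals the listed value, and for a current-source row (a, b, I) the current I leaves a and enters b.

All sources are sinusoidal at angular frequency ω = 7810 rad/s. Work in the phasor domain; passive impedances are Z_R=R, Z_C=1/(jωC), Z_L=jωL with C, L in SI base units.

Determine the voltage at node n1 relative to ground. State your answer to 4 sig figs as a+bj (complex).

MNA unknowns: 4 node voltages V₁..V_4 plus 1 source current (V1)
R1: Y=0.0002217+0.000j on G[3,2]
R2: Y=0.01508+0.000j on G[2,0]
R3: Y=0.7353+0.000j on G[0,3]
L1: Y=0.000-0.1058j on G[2,4]
R4: Y=0.001715+0.000j on G[1,2]
I1: z[0]−=0.676, z[1]+=0.676
R5: Y=0.0002278+0.000j on G[1,0]
L2: Y=0.000-0.002250j on G[0,3]
R6: Y=0.4975+0.000j on G[3,4]
I2: z[1]−=0.00595, z[2]+=0.00595
R7: Y=0.8772+0.000j on G[1,2]
R8: Y=0.1075+0.000j on G[3,1]
V1: row V2−V0=1.39, i_V1 at 2,0
solve → V1=1.949-0.01411j, V2=1.390+0.000j, V3=0.2929-0.1295j, V4=0.3667-0.3471j
aux → i_V1=0.4395+0.09585j

1.949-0.01411j V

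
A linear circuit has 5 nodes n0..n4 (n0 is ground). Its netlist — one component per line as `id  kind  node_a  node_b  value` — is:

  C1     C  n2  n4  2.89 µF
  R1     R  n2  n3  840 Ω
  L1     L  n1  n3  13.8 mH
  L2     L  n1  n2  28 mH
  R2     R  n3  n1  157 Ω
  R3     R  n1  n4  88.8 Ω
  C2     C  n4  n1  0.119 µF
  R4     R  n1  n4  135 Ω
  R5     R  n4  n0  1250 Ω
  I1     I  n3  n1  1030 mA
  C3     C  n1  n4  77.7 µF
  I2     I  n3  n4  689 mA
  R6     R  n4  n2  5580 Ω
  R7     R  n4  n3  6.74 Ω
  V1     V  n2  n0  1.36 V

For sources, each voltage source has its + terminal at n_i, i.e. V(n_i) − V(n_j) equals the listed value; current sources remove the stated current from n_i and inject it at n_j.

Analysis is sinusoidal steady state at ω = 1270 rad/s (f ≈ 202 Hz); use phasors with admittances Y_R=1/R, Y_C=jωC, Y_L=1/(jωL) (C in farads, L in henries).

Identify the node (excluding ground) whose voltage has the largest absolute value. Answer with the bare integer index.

3

MNA unknowns: 4 node voltages V₁..V_4 plus 1 source current (V1)
C1: Y=0.000+0.003670j on G[2,4]
R1: Y=0.001190+0.000j on G[2,3]
L1: Y=0.000-0.05706j on G[1,3]
L2: Y=0.000-0.02812j on G[1,2]
R2: Y=0.006369+0.000j on G[3,1]
R3: Y=0.01126+0.000j on G[1,4]
C2: Y=0.000+0.0001511j on G[4,1]
R4: Y=0.007407+0.000j on G[1,4]
R5: Y=0.0008000+0.000j on G[4,0]
I1: z[3]−=1.03, z[1]+=1.03
C3: Y=0.000+0.09868j on G[1,4]
I2: z[3]−=0.689, z[4]+=0.689
R6: Y=0.0001792+0.000j on G[4,2]
R7: Y=0.1484+0.000j on G[4,3]
V1: row V2−V0=1.36, i_V1 at 2,0
solve → V1=-0.3142+2.181j, V2=1.360+0.000j, V3=-21.35-1.935j, V4=-12.43+5.961j
aux → i_V1=0.009944-0.004769j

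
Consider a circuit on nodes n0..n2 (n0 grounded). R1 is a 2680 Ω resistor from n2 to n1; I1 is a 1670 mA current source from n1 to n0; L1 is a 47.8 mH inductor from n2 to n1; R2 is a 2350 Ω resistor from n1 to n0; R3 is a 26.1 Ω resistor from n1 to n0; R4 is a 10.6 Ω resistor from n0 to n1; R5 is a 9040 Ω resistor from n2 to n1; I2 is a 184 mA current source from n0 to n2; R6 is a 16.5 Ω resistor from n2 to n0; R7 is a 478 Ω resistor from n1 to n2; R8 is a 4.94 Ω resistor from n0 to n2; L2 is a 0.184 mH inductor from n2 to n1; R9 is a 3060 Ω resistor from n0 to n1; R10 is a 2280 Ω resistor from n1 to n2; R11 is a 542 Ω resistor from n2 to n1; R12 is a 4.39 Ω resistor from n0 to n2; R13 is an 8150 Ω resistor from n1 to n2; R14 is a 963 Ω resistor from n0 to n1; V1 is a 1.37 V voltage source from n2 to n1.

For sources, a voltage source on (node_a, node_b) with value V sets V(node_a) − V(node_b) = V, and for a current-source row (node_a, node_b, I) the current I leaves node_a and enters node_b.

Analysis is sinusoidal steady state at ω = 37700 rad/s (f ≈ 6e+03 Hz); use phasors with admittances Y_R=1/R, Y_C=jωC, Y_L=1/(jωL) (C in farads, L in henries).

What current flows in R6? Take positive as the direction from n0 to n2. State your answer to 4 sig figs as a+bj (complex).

0.1262+0.000j A

MNA unknowns: 2 node voltages V₁..V_2 plus 1 source current (V1)
R1: Y=0.0003731+0.000j on G[2,1]
I1: z[1]−=1.67, z[0]+=1.67
L1: Y=0.000-0.0005549j on G[2,1]
R2: Y=0.0004255+0.000j on G[1,0]
R3: Y=0.03831+0.000j on G[1,0]
R4: Y=0.09434+0.000j on G[0,1]
R5: Y=0.0001106+0.000j on G[2,1]
I2: z[0]−=0.184, z[2]+=0.184
R6: Y=0.06061+0.000j on G[2,0]
R7: Y=0.002092+0.000j on G[1,2]
R8: Y=0.2024+0.000j on G[0,2]
L2: Y=0.000-0.1442j on G[2,1]
R9: Y=0.0003268+0.000j on G[0,1]
R10: Y=0.0004386+0.000j on G[1,2]
R11: Y=0.001845+0.000j on G[2,1]
R12: Y=0.2278+0.000j on G[0,2]
R13: Y=0.0001227+0.000j on G[1,2]
R14: Y=0.001038+0.000j on G[0,1]
V1: row V2−V1=1.37, i_V1 at 2,1
solve → V1=-3.452+0.000j, V2=-2.082+0.000j
aux → i_V1=1.199+0.1983j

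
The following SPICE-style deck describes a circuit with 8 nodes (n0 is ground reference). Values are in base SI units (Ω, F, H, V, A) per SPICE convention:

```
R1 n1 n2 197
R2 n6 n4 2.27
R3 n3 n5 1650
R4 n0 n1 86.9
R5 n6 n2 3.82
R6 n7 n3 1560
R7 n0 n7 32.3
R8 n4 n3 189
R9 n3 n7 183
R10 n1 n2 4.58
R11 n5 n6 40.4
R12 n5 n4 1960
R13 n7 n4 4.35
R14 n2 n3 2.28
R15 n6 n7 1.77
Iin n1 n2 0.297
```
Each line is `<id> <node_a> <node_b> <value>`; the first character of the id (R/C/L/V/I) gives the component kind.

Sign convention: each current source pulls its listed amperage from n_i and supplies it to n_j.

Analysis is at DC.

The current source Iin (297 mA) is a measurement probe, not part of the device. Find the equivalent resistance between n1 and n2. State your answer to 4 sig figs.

Apply KCL at each of the 7 non-ground nodes and solve the resulting linear system.
Node n1: branches {R1, R4, R10, Iin} → V_1 = -0.8980
Node n2: branches {R1, R5, R10, R14, Iin} → V_2 = 0.3851
Node n3: branches {R3, R6, R8, R9, R14} → V_3 = 0.3839
Node n4: branches {R2, R8, R12, R13} → V_4 = 0.3432
Node n5: branches {R3, R11, R12} → V_5 = 0.3484
Node n6: branches {R2, R5, R11, R15} → V_6 = 0.3477
Node n7: branches {R6, R7, R9, R13, R15} → V_7 = 0.3338

R_eq = 4.320 Ω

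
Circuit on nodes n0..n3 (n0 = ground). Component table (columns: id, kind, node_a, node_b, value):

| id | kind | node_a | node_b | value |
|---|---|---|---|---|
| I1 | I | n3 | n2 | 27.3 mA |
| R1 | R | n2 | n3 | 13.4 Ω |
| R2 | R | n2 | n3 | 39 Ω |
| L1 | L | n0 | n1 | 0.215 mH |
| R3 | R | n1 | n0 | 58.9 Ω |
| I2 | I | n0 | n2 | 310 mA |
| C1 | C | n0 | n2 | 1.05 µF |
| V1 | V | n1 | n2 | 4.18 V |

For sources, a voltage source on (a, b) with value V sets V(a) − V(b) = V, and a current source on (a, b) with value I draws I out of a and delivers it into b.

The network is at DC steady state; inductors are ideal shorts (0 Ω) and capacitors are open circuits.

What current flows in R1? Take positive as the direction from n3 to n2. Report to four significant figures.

Element admittances at DC:
  I1: injects 0.0273 A into n2 (from n3)
  Y(R1) = 0.07463 S between n2,n3
  Y(R2) = 0.02564 S between n2,n3
  L1: short n0↔n1 (DC inductor)
  Y(R3) = 0.01698 S between n1,n0
  I2: injects 0.31 A into n2 (from n0)
  Y(C1) = 0.000 S between n0,n2
  V1: constraint V(n1)−V(n2) = 4.18
Assemble and solve the 5×5 MNA system:
  V(n1)=0.000  V(n2)=-4.180  V(n3)=-4.452
  i(L1)=-0.3100  i(V1)=-0.3100

-0.02032 A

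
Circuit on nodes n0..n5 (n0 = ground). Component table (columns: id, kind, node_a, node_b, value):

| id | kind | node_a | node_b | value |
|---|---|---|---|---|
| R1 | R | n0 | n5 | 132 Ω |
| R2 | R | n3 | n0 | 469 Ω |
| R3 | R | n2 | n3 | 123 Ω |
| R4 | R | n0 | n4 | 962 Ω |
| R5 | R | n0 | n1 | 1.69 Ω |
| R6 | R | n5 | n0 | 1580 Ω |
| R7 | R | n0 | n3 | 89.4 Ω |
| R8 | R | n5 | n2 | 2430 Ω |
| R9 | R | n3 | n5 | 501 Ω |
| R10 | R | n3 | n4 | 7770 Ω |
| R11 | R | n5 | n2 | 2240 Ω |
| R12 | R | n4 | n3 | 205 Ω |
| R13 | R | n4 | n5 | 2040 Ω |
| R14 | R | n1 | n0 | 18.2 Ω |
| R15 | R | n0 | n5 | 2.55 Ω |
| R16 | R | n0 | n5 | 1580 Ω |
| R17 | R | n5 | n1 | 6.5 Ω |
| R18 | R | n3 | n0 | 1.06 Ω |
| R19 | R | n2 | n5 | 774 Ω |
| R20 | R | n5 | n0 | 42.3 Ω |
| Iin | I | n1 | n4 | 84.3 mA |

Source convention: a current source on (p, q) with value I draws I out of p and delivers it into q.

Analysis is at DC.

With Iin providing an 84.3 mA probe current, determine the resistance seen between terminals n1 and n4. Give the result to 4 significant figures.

R_eq = 154.9 Ω

MNA unknowns: 5 node voltages V₁..V_5
R1: Y=0.007576 on G[0,5]
R2: Y=0.002132 on G[3,0]
R3: Y=0.008130 on G[2,3]
R4: Y=0.001040 on G[0,4]
R5: Y=0.5917 on G[0,1]
R6: Y=0.0006329 on G[5,0]
R7: Y=0.01119 on G[0,3]
R8: Y=0.0004115 on G[5,2]
R9: Y=0.001996 on G[3,5]
R10: Y=0.0001287 on G[3,4]
R11: Y=0.0004464 on G[5,2]
R12: Y=0.004878 on G[4,3]
R13: Y=0.0004902 on G[4,5]
R14: Y=0.05495 on G[1,0]
R15: Y=0.3922 on G[0,5]
R16: Y=0.0006329 on G[0,5]
R17: Y=0.1538 on G[5,1]
R18: Y=0.9434 on G[3,0]
R19: Y=0.001292 on G[2,5]
R20: Y=0.02364 on G[5,0]
Iin: z[1]−=0.0843, z[4]+=0.0843
solve → V1=-0.1086, V2=0.04942, V3=0.06708, V4=12.95, V5=-0.01737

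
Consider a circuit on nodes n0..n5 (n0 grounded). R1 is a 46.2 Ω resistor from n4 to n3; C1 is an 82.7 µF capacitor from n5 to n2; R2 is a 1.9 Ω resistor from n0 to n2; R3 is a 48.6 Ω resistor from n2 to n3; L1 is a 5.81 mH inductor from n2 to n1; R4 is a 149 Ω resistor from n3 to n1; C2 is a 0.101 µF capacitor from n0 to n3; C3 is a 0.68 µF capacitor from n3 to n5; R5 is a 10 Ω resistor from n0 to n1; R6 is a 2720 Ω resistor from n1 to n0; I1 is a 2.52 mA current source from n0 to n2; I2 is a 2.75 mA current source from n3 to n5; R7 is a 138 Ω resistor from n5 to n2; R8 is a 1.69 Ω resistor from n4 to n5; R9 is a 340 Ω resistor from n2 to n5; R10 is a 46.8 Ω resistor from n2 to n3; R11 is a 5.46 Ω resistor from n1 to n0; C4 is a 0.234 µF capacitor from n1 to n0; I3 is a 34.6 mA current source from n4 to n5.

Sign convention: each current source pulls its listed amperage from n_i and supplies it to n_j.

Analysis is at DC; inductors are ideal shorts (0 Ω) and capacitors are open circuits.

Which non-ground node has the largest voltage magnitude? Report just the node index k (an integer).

5

Element admittances at DC:
  Y(R1) = 0.02165 S between n4,n3
  Y(C1) = 0.000 S between n5,n2
  Y(R2) = 0.5263 S between n0,n2
  Y(R3) = 0.02058 S between n2,n3
  L1: short n2↔n1 (DC inductor)
  Y(R4) = 0.006711 S between n3,n1
  Y(C2) = 0.000 S between n0,n3
  Y(C3) = 0.000 S between n3,n5
  Y(R5) = 0.1000 S between n0,n1
  Y(R6) = 0.0003676 S between n1,n0
  I1: injects 0.00252 A into n2 (from n0)
  I2: injects 0.00275 A into n5 (from n3)
  Y(R7) = 0.007246 S between n5,n2
  Y(R8) = 0.5917 S between n4,n5
  Y(R9) = 0.002941 S between n2,n5
  Y(R10) = 0.02137 S between n2,n3
  Y(R11) = 0.1832 S between n1,n0
  Y(C4) = 0.000 S between n1,n0
  I3: injects 0.0346 A into n5 (from n4)
Assemble and solve the 6×6 MNA system:
  V(n1)=0.003112  V(n2)=0.003112  V(n3)=-0.02035  V(n4)=0.05397  V(n5)=0.1152
  i(L1)=0.001040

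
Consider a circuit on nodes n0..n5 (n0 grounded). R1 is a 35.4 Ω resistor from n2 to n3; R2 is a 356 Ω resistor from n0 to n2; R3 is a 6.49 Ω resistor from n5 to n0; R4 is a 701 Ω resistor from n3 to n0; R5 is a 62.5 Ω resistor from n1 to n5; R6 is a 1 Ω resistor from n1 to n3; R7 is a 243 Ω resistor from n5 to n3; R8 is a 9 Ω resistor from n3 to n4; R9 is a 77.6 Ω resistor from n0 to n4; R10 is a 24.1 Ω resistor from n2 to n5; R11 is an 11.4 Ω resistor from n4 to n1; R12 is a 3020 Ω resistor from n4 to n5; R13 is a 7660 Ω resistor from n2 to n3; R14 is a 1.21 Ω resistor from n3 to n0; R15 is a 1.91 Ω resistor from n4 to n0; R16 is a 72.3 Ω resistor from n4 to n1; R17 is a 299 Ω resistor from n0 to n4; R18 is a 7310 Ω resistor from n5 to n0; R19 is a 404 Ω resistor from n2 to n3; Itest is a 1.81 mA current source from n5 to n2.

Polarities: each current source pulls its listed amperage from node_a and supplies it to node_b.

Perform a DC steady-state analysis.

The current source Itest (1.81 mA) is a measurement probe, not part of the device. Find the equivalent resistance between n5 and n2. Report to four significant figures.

Apply KCL at each of the 5 non-ground nodes and solve the resulting linear system.
Node n1: branches {R5, R6, R11, R16} → V_1 = 0.0004823
Node n2: branches {R1, R2, R10, R13, R19, Itest} → V_2 = 0.02207
Node n3: branches {R1, R4, R6, R7, R8, R13, R14, R19} → V_3 = 0.0005892
Node n4: branches {R8, R9, R11, R12, R15, R16, R17} → V_4 = 0.0001502
Node n5: branches {R3, R5, R7, R10, R12, R18, Itest} → V_5 = -0.004090

R_eq = 14.45 Ω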